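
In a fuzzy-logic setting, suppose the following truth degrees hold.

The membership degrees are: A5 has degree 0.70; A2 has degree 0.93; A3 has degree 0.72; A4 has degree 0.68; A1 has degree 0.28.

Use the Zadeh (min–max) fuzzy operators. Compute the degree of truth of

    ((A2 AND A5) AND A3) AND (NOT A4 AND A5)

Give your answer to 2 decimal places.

0.32

A2 AND A5 = min(a, b) on (0.93, 0.70) = 0.70
(A2 AND A5) AND A3 = min(a, b) on (0.70, 0.72) = 0.70
NOT A4 = 1 − 0.68 = 0.32
NOT A4 AND A5 = min(a, b) on (0.32, 0.70) = 0.32
((A2 AND A5) AND A3) AND (NOT A4 AND A5) = min(a, b) on (0.70, 0.32) = 0.32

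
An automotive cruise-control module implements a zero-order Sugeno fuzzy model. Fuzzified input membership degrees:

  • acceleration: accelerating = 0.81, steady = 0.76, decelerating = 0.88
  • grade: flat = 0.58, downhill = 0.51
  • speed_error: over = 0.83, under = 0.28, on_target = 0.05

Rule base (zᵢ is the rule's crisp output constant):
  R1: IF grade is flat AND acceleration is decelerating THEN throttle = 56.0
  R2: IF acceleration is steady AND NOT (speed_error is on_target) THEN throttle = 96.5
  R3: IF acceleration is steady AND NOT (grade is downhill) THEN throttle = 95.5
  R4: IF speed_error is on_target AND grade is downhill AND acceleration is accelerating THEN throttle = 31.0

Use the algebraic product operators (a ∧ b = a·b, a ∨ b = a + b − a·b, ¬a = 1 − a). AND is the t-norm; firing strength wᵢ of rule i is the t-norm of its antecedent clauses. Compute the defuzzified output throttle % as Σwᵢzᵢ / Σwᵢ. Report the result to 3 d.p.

82.721

R1 (z=56.0): flat=0.58, decelerating=0.88; AND[a·b] → w = 0.5104
R2 (z=96.5): steady=0.76, ¬on_target=1−0.05=0.95; AND[a·b] → w = 0.7220
R3 (z=95.5): steady=0.76, ¬downhill=1−0.51=0.49; AND[a·b] → w = 0.3724
R4 (z=31.0): on_target=0.05, downhill=0.51, accelerating=0.81; AND[a·b] → w = 0.0207
Weighted average = (0.5104·56.0 + 0.7220·96.5 + 0.3724·95.5 + 0.0207·31.0) / (0.5104 + 0.7220 + 0.3724 + 0.0207)
  = 134.4599 / 1.6255 = 82.721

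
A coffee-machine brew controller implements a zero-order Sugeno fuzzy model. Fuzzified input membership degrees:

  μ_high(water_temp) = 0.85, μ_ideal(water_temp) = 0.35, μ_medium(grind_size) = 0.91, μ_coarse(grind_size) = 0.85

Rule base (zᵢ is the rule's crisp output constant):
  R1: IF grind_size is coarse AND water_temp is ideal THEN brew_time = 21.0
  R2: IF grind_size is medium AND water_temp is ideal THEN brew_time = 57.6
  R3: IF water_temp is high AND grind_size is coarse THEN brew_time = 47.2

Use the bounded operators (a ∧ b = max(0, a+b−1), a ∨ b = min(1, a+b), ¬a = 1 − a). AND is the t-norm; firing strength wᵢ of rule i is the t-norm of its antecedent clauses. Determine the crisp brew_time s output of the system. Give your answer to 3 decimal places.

R1 (z=21.0): coarse=0.85, ideal=0.35; AND[max(0, a+b−1)] → w = 0.20
R2 (z=57.6): medium=0.91, ideal=0.35; AND[max(0, a+b−1)] → w = 0.26
R3 (z=47.2): high=0.85, coarse=0.85; AND[max(0, a+b−1)] → w = 0.70
Weighted average = (0.20·21.0 + 0.26·57.6 + 0.70·47.2) / (0.20 + 0.26 + 0.70)
  = 52.2160 / 1.1600 = 45.014

45.014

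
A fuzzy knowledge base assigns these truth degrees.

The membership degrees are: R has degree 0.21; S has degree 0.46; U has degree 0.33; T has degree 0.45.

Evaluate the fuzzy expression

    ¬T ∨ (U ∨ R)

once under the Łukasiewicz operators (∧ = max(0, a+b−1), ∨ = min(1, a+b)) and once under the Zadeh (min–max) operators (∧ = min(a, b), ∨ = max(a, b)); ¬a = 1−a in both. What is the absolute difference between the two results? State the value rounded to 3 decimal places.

0.450

Under Łukasiewicz:
  ¬T = 1 − 0.45 = 0.55
  U ∨ R = min(1, a+b) on (0.33, 0.21) = 0.54
  ¬T ∨ (U ∨ R) = min(1, a+b) on (0.55, 0.54) = 1.00
  → value = 1.0000
Under Zadeh (min–max):
  ¬T = 1 − 0.45 = 0.55
  U ∨ R = max(a, b) on (0.33, 0.21) = 0.33
  ¬T ∨ (U ∨ R) = max(a, b) on (0.55, 0.33) = 0.55
  → value = 0.5500
|1.0000 − 0.5500| = 0.450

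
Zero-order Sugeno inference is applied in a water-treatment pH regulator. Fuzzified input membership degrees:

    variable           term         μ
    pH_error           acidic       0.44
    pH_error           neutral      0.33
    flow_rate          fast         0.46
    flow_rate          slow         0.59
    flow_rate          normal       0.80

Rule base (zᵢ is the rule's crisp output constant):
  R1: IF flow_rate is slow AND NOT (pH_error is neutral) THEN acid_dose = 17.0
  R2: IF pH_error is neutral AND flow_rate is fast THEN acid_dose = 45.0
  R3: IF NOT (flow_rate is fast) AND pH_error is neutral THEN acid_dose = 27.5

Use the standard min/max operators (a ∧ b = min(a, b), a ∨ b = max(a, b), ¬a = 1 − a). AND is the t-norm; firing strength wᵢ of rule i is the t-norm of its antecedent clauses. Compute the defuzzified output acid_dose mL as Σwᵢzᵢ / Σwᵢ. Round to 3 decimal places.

27.164

R1 (z=17.0): slow=0.59, ¬neutral=1−0.33=0.67; AND[min(a, b)] → w = 0.59
R2 (z=45.0): neutral=0.33, fast=0.46; AND[min(a, b)] → w = 0.33
R3 (z=27.5): ¬fast=1−0.46=0.54, neutral=0.33; AND[min(a, b)] → w = 0.33
Weighted average = (0.59·17.0 + 0.33·45.0 + 0.33·27.5) / (0.59 + 0.33 + 0.33)
  = 33.9550 / 1.2500 = 27.164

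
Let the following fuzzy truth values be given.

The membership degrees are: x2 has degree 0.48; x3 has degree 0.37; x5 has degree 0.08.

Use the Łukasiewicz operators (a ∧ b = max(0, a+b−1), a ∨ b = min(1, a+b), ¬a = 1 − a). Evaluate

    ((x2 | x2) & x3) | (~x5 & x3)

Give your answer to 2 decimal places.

0.62

x2 | x2 = min(1, a+b) on (0.48, 0.48) = 0.96
(x2 | x2) & x3 = max(0, a+b−1) on (0.96, 0.37) = 0.33
~x5 = 1 − 0.08 = 0.92
~x5 & x3 = max(0, a+b−1) on (0.92, 0.37) = 0.29
((x2 | x2) & x3) | (~x5 & x3) = min(1, a+b) on (0.33, 0.29) = 0.62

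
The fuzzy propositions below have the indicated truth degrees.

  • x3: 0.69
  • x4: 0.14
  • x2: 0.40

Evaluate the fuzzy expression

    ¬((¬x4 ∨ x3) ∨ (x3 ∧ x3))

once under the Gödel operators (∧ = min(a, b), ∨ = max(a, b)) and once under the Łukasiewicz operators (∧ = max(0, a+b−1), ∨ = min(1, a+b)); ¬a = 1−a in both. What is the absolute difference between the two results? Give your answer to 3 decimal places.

Under Gödel:
  ¬x4 = 1 − 0.14 = 0.86
  ¬x4 ∨ x3 = max(a, b) on (0.86, 0.69) = 0.86
  x3 ∧ x3 = min(a, b) on (0.69, 0.69) = 0.69
  (¬x4 ∨ x3) ∨ (x3 ∧ x3) = max(a, b) on (0.86, 0.69) = 0.86
  ¬((¬x4 ∨ x3) ∨ (x3 ∧ x3)) = 1 − 0.86 = 0.14
  → value = 0.1400
Under Łukasiewicz:
  ¬x4 = 1 − 0.14 = 0.86
  ¬x4 ∨ x3 = min(1, a+b) on (0.86, 0.69) = 1.00
  x3 ∧ x3 = max(0, a+b−1) on (0.69, 0.69) = 0.38
  (¬x4 ∨ x3) ∨ (x3 ∧ x3) = min(1, a+b) on (1.00, 0.38) = 1.00
  ¬((¬x4 ∨ x3) ∨ (x3 ∧ x3)) = 1 − 1.00 = 0.00
  → value = 0.0000
|0.1400 − 0.0000| = 0.140

0.140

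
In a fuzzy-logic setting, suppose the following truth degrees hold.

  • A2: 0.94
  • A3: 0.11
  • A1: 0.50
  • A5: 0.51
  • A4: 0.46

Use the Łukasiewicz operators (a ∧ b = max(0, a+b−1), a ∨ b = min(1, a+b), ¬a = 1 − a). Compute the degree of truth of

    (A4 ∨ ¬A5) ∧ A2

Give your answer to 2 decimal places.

0.89

¬A5 = 1 − 0.51 = 0.49
A4 ∨ ¬A5 = min(1, a+b) on (0.46, 0.49) = 0.95
(A4 ∨ ¬A5) ∧ A2 = max(0, a+b−1) on (0.95, 0.94) = 0.89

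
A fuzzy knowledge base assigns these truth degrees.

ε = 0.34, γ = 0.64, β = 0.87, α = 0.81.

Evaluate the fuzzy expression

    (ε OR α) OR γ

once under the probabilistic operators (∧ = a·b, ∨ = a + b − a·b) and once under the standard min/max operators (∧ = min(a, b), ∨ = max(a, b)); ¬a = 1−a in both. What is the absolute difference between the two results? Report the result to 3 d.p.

Under probabilistic:
  ε OR α = a + b − a·b on (0.3400, 0.8100) = 0.8746
  (ε OR α) OR γ = a + b − a·b on (0.8746, 0.6400) = 0.9549
  → value = 0.9549
Under standard min/max:
  ε OR α = max(a, b) on (0.34, 0.81) = 0.81
  (ε OR α) OR γ = max(a, b) on (0.81, 0.64) = 0.81
  → value = 0.8100
|0.9549 − 0.8100| = 0.145

0.145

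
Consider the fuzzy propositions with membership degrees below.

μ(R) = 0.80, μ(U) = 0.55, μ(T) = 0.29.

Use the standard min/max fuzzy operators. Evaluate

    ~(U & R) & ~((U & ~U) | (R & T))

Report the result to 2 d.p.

0.45

U & R = min(a, b) on (0.55, 0.80) = 0.55
~(U & R) = 1 − 0.55 = 0.45
~U = 1 − 0.55 = 0.45
U & ~U = min(a, b) on (0.55, 0.45) = 0.45
R & T = min(a, b) on (0.80, 0.29) = 0.29
(U & ~U) | (R & T) = max(a, b) on (0.45, 0.29) = 0.45
~((U & ~U) | (R & T)) = 1 − 0.45 = 0.55
~(U & R) & ~((U & ~U) | (R & T)) = min(a, b) on (0.45, 0.55) = 0.45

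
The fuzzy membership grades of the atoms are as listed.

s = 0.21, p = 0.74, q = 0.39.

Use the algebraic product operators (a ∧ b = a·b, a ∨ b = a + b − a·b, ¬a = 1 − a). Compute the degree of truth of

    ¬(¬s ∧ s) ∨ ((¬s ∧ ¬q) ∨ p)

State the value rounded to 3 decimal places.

¬s = 1 − 0.2100 = 0.7900
¬s ∧ s = a·b on (0.7900, 0.2100) = 0.1659
¬(¬s ∧ s) = 1 − 0.1659 = 0.8341
¬s = 1 − 0.2100 = 0.7900
¬q = 1 − 0.3900 = 0.6100
¬s ∧ ¬q = a·b on (0.7900, 0.6100) = 0.4819
(¬s ∧ ¬q) ∨ p = a + b − a·b on (0.4819, 0.7400) = 0.8653
¬(¬s ∧ s) ∨ ((¬s ∧ ¬q) ∨ p) = a + b − a·b on (0.8341, 0.8653) = 0.9777

0.978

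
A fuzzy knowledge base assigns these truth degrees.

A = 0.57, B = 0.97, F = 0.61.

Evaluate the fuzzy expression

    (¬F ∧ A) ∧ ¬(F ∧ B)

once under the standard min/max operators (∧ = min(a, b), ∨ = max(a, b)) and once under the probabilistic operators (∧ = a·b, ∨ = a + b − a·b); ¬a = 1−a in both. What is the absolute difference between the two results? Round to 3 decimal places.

0.299

Under standard min/max:
  ¬F = 1 − 0.61 = 0.39
  ¬F ∧ A = min(a, b) on (0.39, 0.57) = 0.39
  F ∧ B = min(a, b) on (0.61, 0.97) = 0.61
  ¬(F ∧ B) = 1 − 0.61 = 0.39
  (¬F ∧ A) ∧ ¬(F ∧ B) = min(a, b) on (0.39, 0.39) = 0.39
  → value = 0.3900
Under probabilistic:
  ¬F = 1 − 0.6100 = 0.3900
  ¬F ∧ A = a·b on (0.3900, 0.5700) = 0.2223
  F ∧ B = a·b on (0.6100, 0.9700) = 0.5917
  ¬(F ∧ B) = 1 − 0.5917 = 0.4083
  (¬F ∧ A) ∧ ¬(F ∧ B) = a·b on (0.2223, 0.4083) = 0.0908
  → value = 0.0908
|0.3900 − 0.0908| = 0.299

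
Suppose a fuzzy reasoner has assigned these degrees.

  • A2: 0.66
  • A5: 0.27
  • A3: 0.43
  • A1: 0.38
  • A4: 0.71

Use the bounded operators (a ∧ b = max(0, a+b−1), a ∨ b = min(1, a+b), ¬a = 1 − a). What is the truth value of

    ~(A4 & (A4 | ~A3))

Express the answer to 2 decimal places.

0.29

~A3 = 1 − 0.43 = 0.57
A4 | ~A3 = min(1, a+b) on (0.71, 0.57) = 1.00
A4 & (A4 | ~A3) = max(0, a+b−1) on (0.71, 1.00) = 0.71
~(A4 & (A4 | ~A3)) = 1 − 0.71 = 0.29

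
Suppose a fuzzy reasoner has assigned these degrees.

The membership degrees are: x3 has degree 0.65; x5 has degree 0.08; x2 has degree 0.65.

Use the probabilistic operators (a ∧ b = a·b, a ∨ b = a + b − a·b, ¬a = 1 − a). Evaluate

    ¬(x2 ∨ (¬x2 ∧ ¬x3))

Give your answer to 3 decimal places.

¬x2 = 1 − 0.6500 = 0.3500
¬x3 = 1 − 0.6500 = 0.3500
¬x2 ∧ ¬x3 = a·b on (0.3500, 0.3500) = 0.1225
x2 ∨ (¬x2 ∧ ¬x3) = a + b − a·b on (0.6500, 0.1225) = 0.6929
¬(x2 ∨ (¬x2 ∧ ¬x3)) = 1 − 0.6929 = 0.3071

0.307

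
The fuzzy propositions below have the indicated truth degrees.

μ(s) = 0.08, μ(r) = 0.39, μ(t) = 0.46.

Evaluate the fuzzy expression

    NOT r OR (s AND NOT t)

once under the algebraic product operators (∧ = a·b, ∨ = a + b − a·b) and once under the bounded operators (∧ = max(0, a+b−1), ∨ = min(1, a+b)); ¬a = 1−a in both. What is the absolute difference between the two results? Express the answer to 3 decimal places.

0.017

Under algebraic product:
  NOT r = 1 − 0.3900 = 0.6100
  NOT t = 1 − 0.4600 = 0.5400
  s AND NOT t = a·b on (0.0800, 0.5400) = 0.0432
  NOT r OR (s AND NOT t) = a + b − a·b on (0.6100, 0.0432) = 0.6268
  → value = 0.6268
Under bounded:
  NOT r = 1 − 0.39 = 0.61
  NOT t = 1 − 0.46 = 0.54
  s AND NOT t = max(0, a+b−1) on (0.08, 0.54) = 0.00
  NOT r OR (s AND NOT t) = min(1, a+b) on (0.61, 0.00) = 0.61
  → value = 0.6100
|0.6268 − 0.6100| = 0.017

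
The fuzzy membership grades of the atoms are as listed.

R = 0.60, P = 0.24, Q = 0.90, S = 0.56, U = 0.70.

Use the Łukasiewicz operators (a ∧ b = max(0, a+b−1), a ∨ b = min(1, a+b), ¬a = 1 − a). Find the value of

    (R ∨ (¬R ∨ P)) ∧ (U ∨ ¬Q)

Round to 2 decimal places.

¬R = 1 − 0.60 = 0.40
¬R ∨ P = min(1, a+b) on (0.40, 0.24) = 0.64
R ∨ (¬R ∨ P) = min(1, a+b) on (0.60, 0.64) = 1.00
¬Q = 1 − 0.90 = 0.10
U ∨ ¬Q = min(1, a+b) on (0.70, 0.10) = 0.80
(R ∨ (¬R ∨ P)) ∧ (U ∨ ¬Q) = max(0, a+b−1) on (1.00, 0.80) = 0.80

0.80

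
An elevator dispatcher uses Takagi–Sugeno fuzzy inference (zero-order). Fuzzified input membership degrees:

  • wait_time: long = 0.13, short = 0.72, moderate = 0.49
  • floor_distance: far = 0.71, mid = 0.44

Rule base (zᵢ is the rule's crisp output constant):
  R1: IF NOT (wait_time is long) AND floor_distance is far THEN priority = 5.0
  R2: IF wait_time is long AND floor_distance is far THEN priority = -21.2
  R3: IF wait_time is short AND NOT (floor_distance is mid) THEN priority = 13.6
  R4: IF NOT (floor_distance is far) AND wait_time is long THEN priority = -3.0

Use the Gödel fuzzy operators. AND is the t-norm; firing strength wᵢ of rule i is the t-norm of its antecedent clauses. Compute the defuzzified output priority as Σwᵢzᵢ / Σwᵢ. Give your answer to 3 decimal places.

5.242

R1 (z=5.0): ¬long=1−0.13=0.87, far=0.71; AND[min(a, b)] → w = 0.71
R2 (z=-21.2): long=0.13, far=0.71; AND[min(a, b)] → w = 0.13
R3 (z=13.6): short=0.72, ¬mid=1−0.44=0.56; AND[min(a, b)] → w = 0.56
R4 (z=-3.0): ¬far=1−0.71=0.29, long=0.13; AND[min(a, b)] → w = 0.13
Weighted average = (0.71·5.0 + 0.13·-21.2 + 0.56·13.6 + 0.13·-3.0) / (0.71 + 0.13 + 0.56 + 0.13)
  = 8.0200 / 1.5300 = 5.242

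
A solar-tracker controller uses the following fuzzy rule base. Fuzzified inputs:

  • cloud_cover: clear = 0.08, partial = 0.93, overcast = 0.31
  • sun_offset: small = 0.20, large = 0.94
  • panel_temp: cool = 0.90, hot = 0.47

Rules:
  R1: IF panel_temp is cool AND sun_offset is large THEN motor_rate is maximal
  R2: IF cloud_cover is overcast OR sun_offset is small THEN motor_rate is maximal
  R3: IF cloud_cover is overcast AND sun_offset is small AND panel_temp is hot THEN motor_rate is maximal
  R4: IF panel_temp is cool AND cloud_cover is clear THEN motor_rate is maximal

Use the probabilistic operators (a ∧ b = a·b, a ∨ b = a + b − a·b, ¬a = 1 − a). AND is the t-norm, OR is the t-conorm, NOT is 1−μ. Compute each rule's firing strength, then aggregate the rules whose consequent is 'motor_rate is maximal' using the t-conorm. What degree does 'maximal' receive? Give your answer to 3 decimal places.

R1: cool=0.90, large=0.94; AND[a·b] → w = 0.8460
R2: overcast=0.31, small=0.20; OR[a + b − a·b] → w = 0.4480
R3: overcast=0.31, small=0.20, hot=0.47; AND[a·b] → w = 0.0291
R4: cool=0.90, clear=0.08; AND[a·b] → w = 0.0720
Rules with consequent 'maximal': {R1, R2, R3, R4} → strengths 0.8460, 0.4480, 0.0291, 0.0720
Aggregate via t-conorm [a + b − a·b]: 0.9234

0.923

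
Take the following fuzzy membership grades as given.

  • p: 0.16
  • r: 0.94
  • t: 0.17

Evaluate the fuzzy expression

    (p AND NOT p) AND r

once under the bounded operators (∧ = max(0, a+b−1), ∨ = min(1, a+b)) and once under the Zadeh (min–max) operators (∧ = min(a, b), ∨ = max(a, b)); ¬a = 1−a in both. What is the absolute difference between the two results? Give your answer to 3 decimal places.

0.160

Under bounded:
  NOT p = 1 − 0.16 = 0.84
  p AND NOT p = max(0, a+b−1) on (0.16, 0.84) = 0.00
  (p AND NOT p) AND r = max(0, a+b−1) on (0.00, 0.94) = 0.00
  → value = 0.0000
Under Zadeh (min–max):
  NOT p = 1 − 0.16 = 0.84
  p AND NOT p = min(a, b) on (0.16, 0.84) = 0.16
  (p AND NOT p) AND r = min(a, b) on (0.16, 0.94) = 0.16
  → value = 0.1600
|0.0000 − 0.1600| = 0.160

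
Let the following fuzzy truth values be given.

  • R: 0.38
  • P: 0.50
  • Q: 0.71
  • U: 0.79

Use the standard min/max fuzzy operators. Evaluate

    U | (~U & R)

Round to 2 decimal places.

0.79

~U = 1 − 0.79 = 0.21
~U & R = min(a, b) on (0.21, 0.38) = 0.21
U | (~U & R) = max(a, b) on (0.79, 0.21) = 0.79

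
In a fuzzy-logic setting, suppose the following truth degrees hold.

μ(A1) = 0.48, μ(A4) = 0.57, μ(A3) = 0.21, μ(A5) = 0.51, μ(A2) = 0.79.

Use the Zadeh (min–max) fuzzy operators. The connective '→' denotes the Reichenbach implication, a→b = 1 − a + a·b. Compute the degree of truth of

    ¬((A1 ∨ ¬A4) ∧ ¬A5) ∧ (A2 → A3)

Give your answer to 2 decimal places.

0.38

¬A4 = 1 − 0.57 = 0.43
A1 ∨ ¬A4 = max(a, b) on (0.48, 0.43) = 0.48
¬A5 = 1 − 0.51 = 0.49
(A1 ∨ ¬A4) ∧ ¬A5 = min(a, b) on (0.48, 0.49) = 0.48
¬((A1 ∨ ¬A4) ∧ ¬A5) = 1 − 0.48 = 0.52
A2 → A3  [Reichenbach: 1 − a + a·b] with a=0.79, b=0.21 → 0.38
¬((A1 ∨ ¬A4) ∧ ¬A5) ∧ (A2 → A3) = min(a, b) on (0.52, 0.38) = 0.38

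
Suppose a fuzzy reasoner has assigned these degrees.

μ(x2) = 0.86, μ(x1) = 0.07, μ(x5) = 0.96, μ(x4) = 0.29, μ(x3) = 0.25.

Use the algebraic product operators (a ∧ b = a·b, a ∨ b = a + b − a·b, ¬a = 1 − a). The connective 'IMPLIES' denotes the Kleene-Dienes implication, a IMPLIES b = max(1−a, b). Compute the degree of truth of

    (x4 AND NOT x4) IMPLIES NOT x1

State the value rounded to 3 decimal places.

NOT x4 = 1 − 0.2900 = 0.7100
x4 AND NOT x4 = a·b on (0.2900, 0.7100) = 0.2059
NOT x1 = 1 − 0.0700 = 0.9300
(x4 AND NOT x4) IMPLIES NOT x1  [Kleene-Dienes: max(1−a, b)] with a=0.2059, b=0.9300 → 0.9300

0.930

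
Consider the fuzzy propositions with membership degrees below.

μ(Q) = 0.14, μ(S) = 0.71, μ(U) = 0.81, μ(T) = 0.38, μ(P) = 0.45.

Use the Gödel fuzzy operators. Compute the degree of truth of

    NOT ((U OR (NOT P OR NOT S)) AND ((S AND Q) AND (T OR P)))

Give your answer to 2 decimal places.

0.86

NOT P = 1 − 0.45 = 0.55
NOT S = 1 − 0.71 = 0.29
NOT P OR NOT S = max(a, b) on (0.55, 0.29) = 0.55
U OR (NOT P OR NOT S) = max(a, b) on (0.81, 0.55) = 0.81
S AND Q = min(a, b) on (0.71, 0.14) = 0.14
T OR P = max(a, b) on (0.38, 0.45) = 0.45
(S AND Q) AND (T OR P) = min(a, b) on (0.14, 0.45) = 0.14
(U OR (NOT P OR NOT S)) AND ((S AND Q) AND (T OR P)) = min(a, b) on (0.81, 0.14) = 0.14
NOT ((U OR (NOT P OR NOT S)) AND ((S AND Q) AND (T OR P))) = 1 − 0.14 = 0.86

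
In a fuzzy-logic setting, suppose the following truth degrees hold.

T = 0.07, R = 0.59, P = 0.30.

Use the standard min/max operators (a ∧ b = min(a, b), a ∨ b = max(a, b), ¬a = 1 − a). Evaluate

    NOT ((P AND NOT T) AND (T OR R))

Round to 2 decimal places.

NOT T = 1 − 0.07 = 0.93
P AND NOT T = min(a, b) on (0.30, 0.93) = 0.30
T OR R = max(a, b) on (0.07, 0.59) = 0.59
(P AND NOT T) AND (T OR R) = min(a, b) on (0.30, 0.59) = 0.30
NOT ((P AND NOT T) AND (T OR R)) = 1 − 0.30 = 0.70

0.70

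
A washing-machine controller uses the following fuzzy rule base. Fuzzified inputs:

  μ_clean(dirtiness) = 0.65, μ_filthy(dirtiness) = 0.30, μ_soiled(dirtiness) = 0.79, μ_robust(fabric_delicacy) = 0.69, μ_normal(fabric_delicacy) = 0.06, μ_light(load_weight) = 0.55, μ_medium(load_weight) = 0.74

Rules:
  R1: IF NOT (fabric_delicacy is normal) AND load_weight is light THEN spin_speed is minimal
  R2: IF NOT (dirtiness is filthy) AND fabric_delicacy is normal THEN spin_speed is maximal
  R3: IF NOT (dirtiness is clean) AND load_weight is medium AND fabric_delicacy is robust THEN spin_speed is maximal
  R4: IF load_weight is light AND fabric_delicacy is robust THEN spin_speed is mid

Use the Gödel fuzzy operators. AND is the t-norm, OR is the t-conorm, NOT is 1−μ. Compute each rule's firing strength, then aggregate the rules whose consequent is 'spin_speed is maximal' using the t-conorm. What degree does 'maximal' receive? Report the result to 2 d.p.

R1: ¬normal=1−0.06=0.94, light=0.55; AND[min(a, b)] → w = 0.55
R2: ¬filthy=1−0.30=0.70, normal=0.06; AND[min(a, b)] → w = 0.06
R3: ¬clean=1−0.65=0.35, medium=0.74, robust=0.69; AND[min(a, b)] → w = 0.35
R4: light=0.55, robust=0.69; AND[min(a, b)] → w = 0.55
Rules with consequent 'maximal': {R2, R3} → strengths 0.06, 0.35
Aggregate via t-conorm [max(a, b)]: 0.35

0.35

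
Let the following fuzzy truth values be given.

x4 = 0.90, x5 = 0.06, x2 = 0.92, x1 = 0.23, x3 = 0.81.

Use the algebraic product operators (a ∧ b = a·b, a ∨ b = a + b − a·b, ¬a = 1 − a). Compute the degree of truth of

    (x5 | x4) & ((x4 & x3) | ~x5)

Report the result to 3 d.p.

0.891

x5 | x4 = a + b − a·b on (0.0600, 0.9000) = 0.9060
x4 & x3 = a·b on (0.9000, 0.8100) = 0.7290
~x5 = 1 − 0.0600 = 0.9400
(x4 & x3) | ~x5 = a + b − a·b on (0.7290, 0.9400) = 0.9837
(x5 | x4) & ((x4 & x3) | ~x5) = a·b on (0.9060, 0.9837) = 0.8913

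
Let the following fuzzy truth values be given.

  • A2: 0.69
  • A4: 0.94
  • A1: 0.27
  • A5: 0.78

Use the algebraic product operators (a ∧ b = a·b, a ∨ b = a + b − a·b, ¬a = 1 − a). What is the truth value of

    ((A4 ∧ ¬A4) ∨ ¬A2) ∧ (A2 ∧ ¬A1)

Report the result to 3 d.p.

0.176

¬A4 = 1 − 0.9400 = 0.0600
A4 ∧ ¬A4 = a·b on (0.9400, 0.0600) = 0.0564
¬A2 = 1 − 0.6900 = 0.3100
(A4 ∧ ¬A4) ∨ ¬A2 = a + b − a·b on (0.0564, 0.3100) = 0.3489
¬A1 = 1 − 0.2700 = 0.7300
A2 ∧ ¬A1 = a·b on (0.6900, 0.7300) = 0.5037
((A4 ∧ ¬A4) ∨ ¬A2) ∧ (A2 ∧ ¬A1) = a·b on (0.3489, 0.5037) = 0.1757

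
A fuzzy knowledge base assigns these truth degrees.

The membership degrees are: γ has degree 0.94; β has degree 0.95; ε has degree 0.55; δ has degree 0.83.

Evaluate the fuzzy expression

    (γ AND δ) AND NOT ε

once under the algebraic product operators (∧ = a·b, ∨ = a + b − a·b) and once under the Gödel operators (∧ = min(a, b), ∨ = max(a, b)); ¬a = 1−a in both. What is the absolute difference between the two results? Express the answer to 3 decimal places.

Under algebraic product:
  γ AND δ = a·b on (0.9400, 0.8300) = 0.7802
  NOT ε = 1 − 0.5500 = 0.4500
  (γ AND δ) AND NOT ε = a·b on (0.7802, 0.4500) = 0.3511
  → value = 0.3511
Under Gödel:
  γ AND δ = min(a, b) on (0.94, 0.83) = 0.83
  NOT ε = 1 − 0.55 = 0.45
  (γ AND δ) AND NOT ε = min(a, b) on (0.83, 0.45) = 0.45
  → value = 0.4500
|0.3511 − 0.4500| = 0.099

0.099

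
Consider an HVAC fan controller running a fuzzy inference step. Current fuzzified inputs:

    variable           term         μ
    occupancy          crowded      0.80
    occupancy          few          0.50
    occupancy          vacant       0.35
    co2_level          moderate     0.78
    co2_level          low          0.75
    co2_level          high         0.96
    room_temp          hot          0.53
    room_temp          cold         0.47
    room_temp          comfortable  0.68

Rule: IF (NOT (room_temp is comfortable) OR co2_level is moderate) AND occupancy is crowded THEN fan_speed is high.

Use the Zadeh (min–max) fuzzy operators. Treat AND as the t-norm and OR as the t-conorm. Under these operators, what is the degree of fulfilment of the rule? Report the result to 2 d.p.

0.78

firing strength: (¬comfortable=1−0.68=0.32 OR moderate=0.78) = 0.78; AND[min(a, b)] with crowded=0.80 → w = 0.78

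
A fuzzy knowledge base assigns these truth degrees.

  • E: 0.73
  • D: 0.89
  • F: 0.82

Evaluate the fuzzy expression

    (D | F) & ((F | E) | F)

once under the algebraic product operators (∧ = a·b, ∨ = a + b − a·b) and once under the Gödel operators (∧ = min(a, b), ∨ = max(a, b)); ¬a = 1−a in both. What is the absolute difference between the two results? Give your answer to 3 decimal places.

0.152

Under algebraic product:
  D | F = a + b − a·b on (0.8900, 0.8200) = 0.9802
  F | E = a + b − a·b on (0.8200, 0.7300) = 0.9514
  (F | E) | F = a + b − a·b on (0.9514, 0.8200) = 0.9913
  (D | F) & ((F | E) | F) = a·b on (0.9802, 0.9913) = 0.9716
  → value = 0.9716
Under Gödel:
  D | F = max(a, b) on (0.89, 0.82) = 0.89
  F | E = max(a, b) on (0.82, 0.73) = 0.82
  (F | E) | F = max(a, b) on (0.82, 0.82) = 0.82
  (D | F) & ((F | E) | F) = min(a, b) on (0.89, 0.82) = 0.82
  → value = 0.8200
|0.9716 − 0.8200| = 0.152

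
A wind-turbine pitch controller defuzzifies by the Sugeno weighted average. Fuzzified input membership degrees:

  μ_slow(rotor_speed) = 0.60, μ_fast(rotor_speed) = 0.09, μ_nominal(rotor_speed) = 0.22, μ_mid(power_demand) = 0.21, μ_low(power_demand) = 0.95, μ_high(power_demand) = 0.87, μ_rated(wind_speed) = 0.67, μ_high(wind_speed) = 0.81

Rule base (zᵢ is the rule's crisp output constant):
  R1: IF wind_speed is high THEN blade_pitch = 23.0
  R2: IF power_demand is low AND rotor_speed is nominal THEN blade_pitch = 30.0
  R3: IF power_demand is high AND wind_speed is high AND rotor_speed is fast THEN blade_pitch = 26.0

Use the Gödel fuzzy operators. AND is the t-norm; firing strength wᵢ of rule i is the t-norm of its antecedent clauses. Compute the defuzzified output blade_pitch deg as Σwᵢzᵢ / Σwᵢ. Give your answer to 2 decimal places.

24.62

R1 (z=23.0): high=0.81 → w = 0.81
R2 (z=30.0): low=0.95, nominal=0.22; AND[min(a, b)] → w = 0.22
R3 (z=26.0): high=0.87, high=0.81, fast=0.09; AND[min(a, b)] → w = 0.09
Weighted average = (0.81·23.0 + 0.22·30.0 + 0.09·26.0) / (0.81 + 0.22 + 0.09)
  = 27.5700 / 1.1200 = 24.62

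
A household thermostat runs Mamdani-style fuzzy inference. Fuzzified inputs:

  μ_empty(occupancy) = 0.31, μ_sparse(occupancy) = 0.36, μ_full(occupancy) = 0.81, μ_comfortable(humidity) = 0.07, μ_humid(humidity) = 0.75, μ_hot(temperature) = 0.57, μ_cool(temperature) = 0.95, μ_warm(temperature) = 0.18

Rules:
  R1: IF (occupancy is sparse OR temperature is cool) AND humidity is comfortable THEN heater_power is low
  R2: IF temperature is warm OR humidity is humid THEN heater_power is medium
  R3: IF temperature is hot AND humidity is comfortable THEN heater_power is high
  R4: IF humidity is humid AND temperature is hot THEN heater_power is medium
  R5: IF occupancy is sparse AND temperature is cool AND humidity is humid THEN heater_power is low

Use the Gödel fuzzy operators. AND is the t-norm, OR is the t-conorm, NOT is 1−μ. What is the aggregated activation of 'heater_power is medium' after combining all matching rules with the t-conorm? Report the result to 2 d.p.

R1: (sparse=0.36 OR cool=0.95) = 0.95; AND[min(a, b)] with comfortable=0.07 → w = 0.07
R2: warm=0.18, humid=0.75; OR[max(a, b)] → w = 0.75
R3: hot=0.57, comfortable=0.07; AND[min(a, b)] → w = 0.07
R4: humid=0.75, hot=0.57; AND[min(a, b)] → w = 0.57
R5: sparse=0.36, cool=0.95, humid=0.75; AND[min(a, b)] → w = 0.36
Rules with consequent 'medium': {R2, R4} → strengths 0.75, 0.57
Aggregate via t-conorm [max(a, b)]: 0.75

0.75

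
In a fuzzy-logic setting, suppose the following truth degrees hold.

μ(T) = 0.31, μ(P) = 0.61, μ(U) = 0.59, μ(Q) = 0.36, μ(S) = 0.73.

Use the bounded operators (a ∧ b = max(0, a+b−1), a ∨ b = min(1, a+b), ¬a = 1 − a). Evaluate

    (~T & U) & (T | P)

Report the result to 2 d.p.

0.20

~T = 1 − 0.31 = 0.69
~T & U = max(0, a+b−1) on (0.69, 0.59) = 0.28
T | P = min(1, a+b) on (0.31, 0.61) = 0.92
(~T & U) & (T | P) = max(0, a+b−1) on (0.28, 0.92) = 0.20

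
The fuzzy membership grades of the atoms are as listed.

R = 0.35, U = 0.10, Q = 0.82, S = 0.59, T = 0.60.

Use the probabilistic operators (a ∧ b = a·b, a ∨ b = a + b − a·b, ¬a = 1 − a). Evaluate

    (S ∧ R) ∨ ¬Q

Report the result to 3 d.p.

S ∧ R = a·b on (0.5900, 0.3500) = 0.2065
¬Q = 1 − 0.8200 = 0.1800
(S ∧ R) ∨ ¬Q = a + b − a·b on (0.2065, 0.1800) = 0.3493

0.349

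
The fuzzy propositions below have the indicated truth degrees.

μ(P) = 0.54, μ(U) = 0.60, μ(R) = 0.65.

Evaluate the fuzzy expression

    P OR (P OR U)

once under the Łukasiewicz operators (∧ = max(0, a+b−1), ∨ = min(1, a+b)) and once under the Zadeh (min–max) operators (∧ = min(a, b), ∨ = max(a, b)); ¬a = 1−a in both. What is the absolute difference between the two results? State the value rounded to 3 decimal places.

Under Łukasiewicz:
  P OR U = min(1, a+b) on (0.54, 0.60) = 1.00
  P OR (P OR U) = min(1, a+b) on (0.54, 1.00) = 1.00
  → value = 1.0000
Under Zadeh (min–max):
  P OR U = max(a, b) on (0.54, 0.60) = 0.60
  P OR (P OR U) = max(a, b) on (0.54, 0.60) = 0.60
  → value = 0.6000
|1.0000 − 0.6000| = 0.400

0.400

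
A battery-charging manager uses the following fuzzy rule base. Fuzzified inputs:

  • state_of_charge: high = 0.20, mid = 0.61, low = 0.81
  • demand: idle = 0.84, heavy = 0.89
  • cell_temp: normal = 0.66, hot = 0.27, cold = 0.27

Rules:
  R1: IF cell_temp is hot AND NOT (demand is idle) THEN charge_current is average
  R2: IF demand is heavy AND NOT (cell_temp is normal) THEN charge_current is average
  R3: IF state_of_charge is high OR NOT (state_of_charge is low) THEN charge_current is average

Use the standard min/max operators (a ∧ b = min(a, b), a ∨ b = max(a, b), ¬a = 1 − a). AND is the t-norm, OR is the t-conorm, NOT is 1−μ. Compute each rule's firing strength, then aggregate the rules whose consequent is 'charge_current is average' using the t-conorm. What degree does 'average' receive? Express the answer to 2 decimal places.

0.34

R1: hot=0.27, ¬idle=1−0.84=0.16; AND[min(a, b)] → w = 0.16
R2: heavy=0.89, ¬normal=1−0.66=0.34; AND[min(a, b)] → w = 0.34
R3: high=0.20, ¬low=1−0.81=0.19; OR[max(a, b)] → w = 0.20
Rules with consequent 'average': {R1, R2, R3} → strengths 0.16, 0.34, 0.20
Aggregate via t-conorm [max(a, b)]: 0.34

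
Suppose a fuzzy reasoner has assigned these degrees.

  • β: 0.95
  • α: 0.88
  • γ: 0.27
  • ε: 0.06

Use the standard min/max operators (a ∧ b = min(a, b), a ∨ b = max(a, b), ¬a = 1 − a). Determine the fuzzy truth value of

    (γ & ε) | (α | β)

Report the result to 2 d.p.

γ & ε = min(a, b) on (0.27, 0.06) = 0.06
α | β = max(a, b) on (0.88, 0.95) = 0.95
(γ & ε) | (α | β) = max(a, b) on (0.06, 0.95) = 0.95

0.95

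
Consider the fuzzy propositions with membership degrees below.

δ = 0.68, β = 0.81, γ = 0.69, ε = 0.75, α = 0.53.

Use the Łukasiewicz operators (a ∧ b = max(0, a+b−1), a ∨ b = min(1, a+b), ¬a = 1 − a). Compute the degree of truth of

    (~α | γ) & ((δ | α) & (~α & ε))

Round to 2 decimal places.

~α = 1 − 0.53 = 0.47
~α | γ = min(1, a+b) on (0.47, 0.69) = 1.00
δ | α = min(1, a+b) on (0.68, 0.53) = 1.00
~α = 1 − 0.53 = 0.47
~α & ε = max(0, a+b−1) on (0.47, 0.75) = 0.22
(δ | α) & (~α & ε) = max(0, a+b−1) on (1.00, 0.22) = 0.22
(~α | γ) & ((δ | α) & (~α & ε)) = max(0, a+b−1) on (1.00, 0.22) = 0.22

0.22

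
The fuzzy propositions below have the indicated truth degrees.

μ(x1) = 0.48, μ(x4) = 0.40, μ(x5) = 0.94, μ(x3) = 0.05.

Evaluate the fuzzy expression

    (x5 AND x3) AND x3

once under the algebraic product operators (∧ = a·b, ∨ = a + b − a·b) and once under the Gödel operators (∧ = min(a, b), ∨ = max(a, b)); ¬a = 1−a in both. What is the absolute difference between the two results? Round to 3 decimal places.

0.048

Under algebraic product:
  x5 AND x3 = a·b on (0.9400, 0.0500) = 0.0470
  (x5 AND x3) AND x3 = a·b on (0.0470, 0.0500) = 0.0024
  → value = 0.0024
Under Gödel:
  x5 AND x3 = min(a, b) on (0.94, 0.05) = 0.05
  (x5 AND x3) AND x3 = min(a, b) on (0.05, 0.05) = 0.05
  → value = 0.0500
|0.0024 − 0.0500| = 0.048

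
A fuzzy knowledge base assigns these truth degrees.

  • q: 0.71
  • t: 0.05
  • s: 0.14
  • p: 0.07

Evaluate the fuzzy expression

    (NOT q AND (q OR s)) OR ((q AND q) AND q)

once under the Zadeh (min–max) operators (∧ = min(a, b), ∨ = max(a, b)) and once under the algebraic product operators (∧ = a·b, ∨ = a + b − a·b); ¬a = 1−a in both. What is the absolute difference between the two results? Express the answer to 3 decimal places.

Under Zadeh (min–max):
  NOT q = 1 − 0.71 = 0.29
  q OR s = max(a, b) on (0.71, 0.14) = 0.71
  NOT q AND (q OR s) = min(a, b) on (0.29, 0.71) = 0.29
  q AND q = min(a, b) on (0.71, 0.71) = 0.71
  (q AND q) AND q = min(a, b) on (0.71, 0.71) = 0.71
  (NOT q AND (q OR s)) OR ((q AND q) AND q) = max(a, b) on (0.29, 0.71) = 0.71
  → value = 0.7100
Under algebraic product:
  NOT q = 1 − 0.7100 = 0.2900
  q OR s = a + b − a·b on (0.7100, 0.1400) = 0.7506
  NOT q AND (q OR s) = a·b on (0.2900, 0.7506) = 0.2177
  q AND q = a·b on (0.7100, 0.7100) = 0.5041
  (q AND q) AND q = a·b on (0.5041, 0.7100) = 0.3579
  (NOT q AND (q OR s)) OR ((q AND q) AND q) = a + b − a·b on (0.2177, 0.3579) = 0.4977
  → value = 0.4977
|0.7100 − 0.4977| = 0.212

0.212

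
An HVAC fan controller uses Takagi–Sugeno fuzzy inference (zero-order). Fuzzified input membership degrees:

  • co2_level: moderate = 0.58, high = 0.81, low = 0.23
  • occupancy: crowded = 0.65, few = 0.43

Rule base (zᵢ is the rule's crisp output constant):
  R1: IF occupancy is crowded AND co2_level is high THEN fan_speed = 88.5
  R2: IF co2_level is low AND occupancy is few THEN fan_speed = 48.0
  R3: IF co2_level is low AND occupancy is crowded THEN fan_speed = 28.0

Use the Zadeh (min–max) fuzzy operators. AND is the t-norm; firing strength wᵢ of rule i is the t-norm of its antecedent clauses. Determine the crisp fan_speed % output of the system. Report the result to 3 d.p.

67.572

R1 (z=88.5): crowded=0.65, high=0.81; AND[min(a, b)] → w = 0.65
R2 (z=48.0): low=0.23, few=0.43; AND[min(a, b)] → w = 0.23
R3 (z=28.0): low=0.23, crowded=0.65; AND[min(a, b)] → w = 0.23
Weighted average = (0.65·88.5 + 0.23·48.0 + 0.23·28.0) / (0.65 + 0.23 + 0.23)
  = 75.0050 / 1.1100 = 67.572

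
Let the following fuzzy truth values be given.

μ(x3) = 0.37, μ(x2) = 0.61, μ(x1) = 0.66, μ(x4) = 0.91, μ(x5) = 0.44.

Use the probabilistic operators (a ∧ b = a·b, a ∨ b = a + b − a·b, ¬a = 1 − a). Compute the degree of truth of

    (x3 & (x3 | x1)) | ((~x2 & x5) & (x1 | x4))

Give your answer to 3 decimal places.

0.409

x3 | x1 = a + b − a·b on (0.3700, 0.6600) = 0.7858
x3 & (x3 | x1) = a·b on (0.3700, 0.7858) = 0.2907
~x2 = 1 − 0.6100 = 0.3900
~x2 & x5 = a·b on (0.3900, 0.4400) = 0.1716
x1 | x4 = a + b − a·b on (0.6600, 0.9100) = 0.9694
(~x2 & x5) & (x1 | x4) = a·b on (0.1716, 0.9694) = 0.1663
(x3 & (x3 | x1)) | ((~x2 & x5) & (x1 | x4)) = a + b − a·b on (0.2907, 0.1663) = 0.4087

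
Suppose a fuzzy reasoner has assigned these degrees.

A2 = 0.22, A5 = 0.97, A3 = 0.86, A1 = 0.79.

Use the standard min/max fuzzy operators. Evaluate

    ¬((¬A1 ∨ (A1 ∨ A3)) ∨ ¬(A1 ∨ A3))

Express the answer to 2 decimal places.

0.14

¬A1 = 1 − 0.79 = 0.21
A1 ∨ A3 = max(a, b) on (0.79, 0.86) = 0.86
¬A1 ∨ (A1 ∨ A3) = max(a, b) on (0.21, 0.86) = 0.86
A1 ∨ A3 = max(a, b) on (0.79, 0.86) = 0.86
¬(A1 ∨ A3) = 1 − 0.86 = 0.14
(¬A1 ∨ (A1 ∨ A3)) ∨ ¬(A1 ∨ A3) = max(a, b) on (0.86, 0.14) = 0.86
¬((¬A1 ∨ (A1 ∨ A3)) ∨ ¬(A1 ∨ A3)) = 1 − 0.86 = 0.14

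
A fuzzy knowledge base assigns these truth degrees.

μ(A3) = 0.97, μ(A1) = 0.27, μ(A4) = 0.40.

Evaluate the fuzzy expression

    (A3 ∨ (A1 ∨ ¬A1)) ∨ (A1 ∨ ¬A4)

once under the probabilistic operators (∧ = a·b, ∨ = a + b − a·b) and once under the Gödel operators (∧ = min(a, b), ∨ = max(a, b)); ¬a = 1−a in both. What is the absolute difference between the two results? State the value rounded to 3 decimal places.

Under probabilistic:
  ¬A1 = 1 − 0.2700 = 0.7300
  A1 ∨ ¬A1 = a + b − a·b on (0.2700, 0.7300) = 0.8029
  A3 ∨ (A1 ∨ ¬A1) = a + b − a·b on (0.9700, 0.8029) = 0.9941
  ¬A4 = 1 − 0.4000 = 0.6000
  A1 ∨ ¬A4 = a + b − a·b on (0.2700, 0.6000) = 0.7080
  (A3 ∨ (A1 ∨ ¬A1)) ∨ (A1 ∨ ¬A4) = a + b − a·b on (0.9941, 0.7080) = 0.9983
  → value = 0.9983
Under Gödel:
  ¬A1 = 1 − 0.27 = 0.73
  A1 ∨ ¬A1 = max(a, b) on (0.27, 0.73) = 0.73
  A3 ∨ (A1 ∨ ¬A1) = max(a, b) on (0.97, 0.73) = 0.97
  ¬A4 = 1 − 0.40 = 0.60
  A1 ∨ ¬A4 = max(a, b) on (0.27, 0.60) = 0.60
  (A3 ∨ (A1 ∨ ¬A1)) ∨ (A1 ∨ ¬A4) = max(a, b) on (0.97, 0.60) = 0.97
  → value = 0.9700
|0.9983 − 0.9700| = 0.028

0.028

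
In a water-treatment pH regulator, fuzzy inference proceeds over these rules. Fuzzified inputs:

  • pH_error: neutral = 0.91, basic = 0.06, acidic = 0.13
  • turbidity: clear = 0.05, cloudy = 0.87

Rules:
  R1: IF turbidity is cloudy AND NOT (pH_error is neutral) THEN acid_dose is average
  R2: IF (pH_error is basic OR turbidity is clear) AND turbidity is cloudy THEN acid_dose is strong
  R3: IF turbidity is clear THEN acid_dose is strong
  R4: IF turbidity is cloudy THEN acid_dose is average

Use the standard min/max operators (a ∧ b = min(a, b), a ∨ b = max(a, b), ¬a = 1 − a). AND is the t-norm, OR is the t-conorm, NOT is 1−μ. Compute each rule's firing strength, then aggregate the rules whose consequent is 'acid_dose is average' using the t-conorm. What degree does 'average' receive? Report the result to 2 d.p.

R1: cloudy=0.87, ¬neutral=1−0.91=0.09; AND[min(a, b)] → w = 0.09
R2: (basic=0.06 OR clear=0.05) = 0.06; AND[min(a, b)] with cloudy=0.87 → w = 0.06
R3: clear=0.05 → w = 0.05
R4: cloudy=0.87 → w = 0.87
Rules with consequent 'average': {R1, R4} → strengths 0.09, 0.87
Aggregate via t-conorm [max(a, b)]: 0.87

0.87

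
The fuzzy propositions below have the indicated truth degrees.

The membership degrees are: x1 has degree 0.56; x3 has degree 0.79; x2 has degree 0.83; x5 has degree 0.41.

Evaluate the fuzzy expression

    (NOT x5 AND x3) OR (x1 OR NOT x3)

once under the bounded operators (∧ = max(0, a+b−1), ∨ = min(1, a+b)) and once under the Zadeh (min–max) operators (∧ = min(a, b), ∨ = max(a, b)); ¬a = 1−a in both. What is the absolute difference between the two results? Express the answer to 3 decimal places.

0.410

Under bounded:
  NOT x5 = 1 − 0.41 = 0.59
  NOT x5 AND x3 = max(0, a+b−1) on (0.59, 0.79) = 0.38
  NOT x3 = 1 − 0.79 = 0.21
  x1 OR NOT x3 = min(1, a+b) on (0.56, 0.21) = 0.77
  (NOT x5 AND x3) OR (x1 OR NOT x3) = min(1, a+b) on (0.38, 0.77) = 1.00
  → value = 1.0000
Under Zadeh (min–max):
  NOT x5 = 1 − 0.41 = 0.59
  NOT x5 AND x3 = min(a, b) on (0.59, 0.79) = 0.59
  NOT x3 = 1 − 0.79 = 0.21
  x1 OR NOT x3 = max(a, b) on (0.56, 0.21) = 0.56
  (NOT x5 AND x3) OR (x1 OR NOT x3) = max(a, b) on (0.59, 0.56) = 0.59
  → value = 0.5900
|1.0000 − 0.5900| = 0.410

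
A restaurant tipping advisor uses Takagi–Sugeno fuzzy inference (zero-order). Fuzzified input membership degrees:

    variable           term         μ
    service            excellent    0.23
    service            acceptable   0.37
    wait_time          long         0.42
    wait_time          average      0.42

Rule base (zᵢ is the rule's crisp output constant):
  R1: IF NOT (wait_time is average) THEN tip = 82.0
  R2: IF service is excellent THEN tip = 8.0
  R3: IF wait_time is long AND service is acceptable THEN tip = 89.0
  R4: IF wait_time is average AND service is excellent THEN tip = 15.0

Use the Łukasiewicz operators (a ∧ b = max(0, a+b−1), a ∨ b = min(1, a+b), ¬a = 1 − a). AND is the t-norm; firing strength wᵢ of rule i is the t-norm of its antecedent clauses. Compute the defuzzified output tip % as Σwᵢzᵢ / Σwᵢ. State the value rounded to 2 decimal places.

60.99

R1 (z=82.0): ¬average=1−0.42=0.58 → w = 0.58
R2 (z=8.0): excellent=0.23 → w = 0.23
R3 (z=89.0): long=0.42, acceptable=0.37; AND[max(0, a+b−1)] → w = 0.00
R4 (z=15.0): average=0.42, excellent=0.23; AND[max(0, a+b−1)] → w = 0.00
Weighted average = (0.58·82.0 + 0.23·8.0 + 0.00·89.0 + 0.00·15.0) / (0.58 + 0.23 + 0.00 + 0.00)
  = 49.4000 / 0.8100 = 60.99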